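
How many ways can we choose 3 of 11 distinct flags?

C(11,3) = 11!/(3! x (11-3)!).

Final answer: C(11,3) = 165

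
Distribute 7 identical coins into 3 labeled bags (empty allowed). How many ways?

Stars and bars: C(n+k-1, k-1) = C(9,2).

Final answer: C(9,2) = 36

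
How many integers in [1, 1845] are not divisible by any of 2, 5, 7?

|div by 2|=922, |div by 5|=369, |div by 7|=263.
|div by 2&5|=184, |div by 2&7|=131, |div by 5&7|=52, |div by all|=26.
By inclusion-exclusion, divisible by at least one: 922+369+263-184-131-52+26 = 1213.
Not divisible by any: 1845 - 1213.

Final answer: 632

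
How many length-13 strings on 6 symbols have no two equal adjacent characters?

First character: 6 choices. Each subsequent: 5 choices (must differ from the previous one).
Total: 6 x 5^12.

Final answer: 6 x 5^{12} = 1464843750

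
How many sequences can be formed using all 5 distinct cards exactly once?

The number of ways to arrange 5 distinct objects is 5!.

Final answer: 5! = 120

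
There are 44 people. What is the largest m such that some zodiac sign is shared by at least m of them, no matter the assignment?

There are 12 possible values for zodiac sign. With 44 people and 12 categories, by pigeonhole: ceiling(44/12).

Final answer: 4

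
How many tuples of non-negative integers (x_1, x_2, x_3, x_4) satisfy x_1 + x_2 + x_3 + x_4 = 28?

Stars and bars with 28 stars and 3 bars:
C(28+4-1, 4-1) = C(31,3).

Final answer: C(31,3) = 4495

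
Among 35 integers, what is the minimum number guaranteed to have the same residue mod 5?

There are 5 possible values for residue mod 5. With 35 integers and 5 categories, by pigeonhole: ceiling(35/5).

Final answer: 7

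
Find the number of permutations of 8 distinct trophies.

The number of ways to arrange 8 distinct objects is 8!.

Final answer: 8! = 40320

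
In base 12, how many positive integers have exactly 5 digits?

These are the integers in [12^4, 12^5), so the count is 12^5 - 12^4 = 11 x 12^4.

Final answer: 228096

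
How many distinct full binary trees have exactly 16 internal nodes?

The structures are counted by the Catalan number C_n. Here n = 16.
C_n = C(2n,n)/(n+1), so C_{16} = C(32,16)/17 = 601080390/17.

Final answer: C_{16} = 35357670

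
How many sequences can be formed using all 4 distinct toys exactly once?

The number of ways to arrange 4 distinct objects is 4!.

Final answer: 4! = 24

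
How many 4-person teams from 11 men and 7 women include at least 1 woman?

Sum over valid woman counts:
C(7,1)C(11,3) = 1155
C(7,2)C(11,2) = 1155
C(7,3)C(11,1) = 385
C(7,4)C(11,0) = 35
Total: 1155 + 1155 + 385 + 35.

Final answer: 2730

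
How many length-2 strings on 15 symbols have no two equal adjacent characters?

Let g(n) count such strings. g(1) = 15, and each valid string of length n-1 extends in 14 ways (any symbol but the last), so g(n) = 14 g(n-1).
Total: g(2) = 15 x 14^1.

Final answer: 15 x 14^{1} = 210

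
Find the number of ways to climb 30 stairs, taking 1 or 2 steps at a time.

Condition on the final move: it is a 1-step (f(n-1) ways to get there) or a 2-step (f(n-2) ways), so f(n) = f(n-1) + f(n-2), with f(1)=1, f(2)=2.
Computing successive values: f(1)=1, f(2)=2, f(3)=3, f(4)=5, f(5)=8, f(6)=13, f(7)=21, f(8)=34, f(9)=55, f(10)=89, f(11)=144, f(12)=233, f(13)=377, f(14)=610, f(15)=987, f(16)=1597, f(17)=2584, f(18)=4181, f(19)=6765, f(20)=10946, f(21)=17711, f(22)=28657, f(23)=46368, f(24)=75025, f(25)=121393, f(26)=196418, f(27)=317811, f(28)=514229, f(29)=832040, f(30)=1346269.

Final answer: 1346269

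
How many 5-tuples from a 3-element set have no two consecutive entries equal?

Let g(n) count such strings. g(1) = 3, and each valid string of length n-1 extends in 2 ways (any symbol but the last), so g(n) = 2 g(n-1).
Total: g(5) = 3 x 2^4.

Final answer: 3 x 2^{4} = 48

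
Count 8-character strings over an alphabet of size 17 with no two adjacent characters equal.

Let g(n) count such strings. g(1) = 17, and each valid string of length n-1 extends in 16 ways (any symbol but the last), so g(n) = 16 g(n-1).
Total: g(8) = 17 x 16^7.

Final answer: 17 x 16^{7} = 4563402752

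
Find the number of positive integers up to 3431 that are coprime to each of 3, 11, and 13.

|div by 3|=1143, |div by 11|=311, |div by 13|=263.
|div by 3&11|=103, |div by 3&13|=87, |div by 11&13|=23, |div by all|=7.
By inclusion-exclusion, divisible by at least one: 1143+311+263-103-87-23+7 = 1511.
Not divisible by any: 3431 - 1511.

Final answer: 1920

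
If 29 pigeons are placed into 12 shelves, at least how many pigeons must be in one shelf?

By the pigeonhole principle: ceiling(29/12).

Final answer: 3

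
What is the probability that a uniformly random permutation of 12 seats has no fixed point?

D(n) = (n-1)(D(n-1) + D(n-2)), D(0)=1, D(1)=0.
Building up: D(2)=1, D(3)=2, D(4)=9, D(5)=44, D(6)=265, D(7)=1854, D(8)=14833, D(9)=133496, D(10)=1334961, D(11)=14684570, D(12)=176214841.
Total arrangements: 12! = 479001600.
Probability = D(12)/12! = 16019531/43545600.

Final answer: D(12)/12! = 176214841/479001600 = 0.367879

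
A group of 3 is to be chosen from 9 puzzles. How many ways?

C(9,3) = 9!/(3! x (9-3)!).

Final answer: C(9,3) = 84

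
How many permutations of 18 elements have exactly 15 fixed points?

Choose which 15 elements are fixed: C(18,15) = 816.
Derange the remaining 3 using D(j) = (j-1)(D(j-1) + D(j-2)), D(0)=1, D(1)=0: D(2)=1, D(3)=2.
Total: 816 x 2.

Final answer: C(18,15) D(3) = 1632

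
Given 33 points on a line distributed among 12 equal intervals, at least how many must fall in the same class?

By pigeonhole with 33 objects and 12 categories: ceiling(33/12).

Final answer: 3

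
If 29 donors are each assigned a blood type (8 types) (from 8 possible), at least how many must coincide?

There are 8 possible values for blood type (8 types). With 29 donors and 8 categories, by pigeonhole: ceiling(29/8).

Final answer: 4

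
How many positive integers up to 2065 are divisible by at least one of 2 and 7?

Multiples of 2: 1032. Multiples of 7: 295. Of both (lcm=14): 147.
By inclusion-exclusion: 1032 + 295 - 147.

Final answer: 1180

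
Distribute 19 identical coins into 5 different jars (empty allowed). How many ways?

Stars and bars: C(n+k-1, k-1) = C(23,4).

Final answer: C(23,4) = 8855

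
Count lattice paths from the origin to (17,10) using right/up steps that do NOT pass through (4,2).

Total paths to (17,10): C(27,10) = 8436285.
Paths through (4,2): C(6,2) x C(21,8) = 3052350.
Avoiding (4,2): 8436285 - 3052350.

Final answer: 5383935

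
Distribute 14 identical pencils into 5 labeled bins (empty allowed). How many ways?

Stars and bars: C(n+k-1, k-1) = C(18,4).

Final answer: C(18,4) = 3060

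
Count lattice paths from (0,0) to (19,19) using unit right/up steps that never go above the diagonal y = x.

Total monotonic paths to (19,19): C(38,19) = 35345263800.
A path is bad iff it touches y = x + 1; reflecting its initial segment maps bad paths bijectively onto all paths to (18,20), of which there are C(38,20) = 33578000610.
Valid Dyck paths: 35345263800 - 33578000610.
(Check: C(38,19) - C(38,20) = C(38,19)/20, the Catalan number C_{19}.)

Final answer: C_{19} = 1767263190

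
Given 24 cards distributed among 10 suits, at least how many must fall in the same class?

By pigeonhole with 24 objects and 10 categories: ceiling(24/10).

Final answer: 3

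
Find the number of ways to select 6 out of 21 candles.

C(21,6) = 21!/(6! x 15!).

Final answer: \binom{21}{6} = 54264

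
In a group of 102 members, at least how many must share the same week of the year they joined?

There are 52 possible values for week of the year they joined. With 102 members and 52 categories, by pigeonhole: ceiling(102/52).

Final answer: 2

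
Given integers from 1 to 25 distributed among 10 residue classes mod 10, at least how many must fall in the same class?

By pigeonhole with 25 objects and 10 categories: ceiling(25/10).

Final answer: 3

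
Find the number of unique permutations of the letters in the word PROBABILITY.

Letters (A:1, B:2, I:2, L:1, O:1, P:1, R:1, T:1, Y:1). Total letters: 11.
Permutations = 11!/(2! x 2!).

Final answer: 9979200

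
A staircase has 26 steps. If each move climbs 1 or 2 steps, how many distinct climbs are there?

Condition on the final move: it is a 1-step (f(n-1) ways to get there) or a 2-step (f(n-2) ways), so f(n) = f(n-1) + f(n-2), with f(1)=1, f(2)=2.
Computing successive values: f(1)=1, f(2)=2, f(3)=3, f(4)=5, f(5)=8, f(6)=13, f(7)=21, f(8)=34, f(9)=55, f(10)=89, f(11)=144, f(12)=233, f(13)=377, f(14)=610, f(15)=987, f(16)=1597, f(17)=2584, f(18)=4181, f(19)=6765, f(20)=10946, f(21)=17711, f(22)=28657, f(23)=46368, f(24)=75025, f(25)=121393, f(26)=196418.

Final answer: 196418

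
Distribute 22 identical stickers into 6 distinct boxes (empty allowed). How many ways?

Stars and bars: C(n+k-1, k-1) = C(27,5).

Final answer: C(27,5) = 80730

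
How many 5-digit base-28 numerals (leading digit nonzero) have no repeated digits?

The leading digit has 27 choices (anything but zero); the next has 27 (anything but the first), then 26, and so on, one fewer each time.
Total: 27 x 27 x 26 x 25 x 24.

Final answer: 11372400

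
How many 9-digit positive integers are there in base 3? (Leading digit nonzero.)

Leading digit: 2 options (nonzero). Other 8 digit(s): 3 options each.
Total: 2 x 3^8.

Final answer: 13122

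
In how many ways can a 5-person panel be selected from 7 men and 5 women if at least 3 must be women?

Sum over valid woman counts:
C(5,3)C(7,2) = 210
C(5,4)C(7,1) = 35
C(5,5)C(7,0) = 1
Total: 210 + 35 + 1.

Final answer: 246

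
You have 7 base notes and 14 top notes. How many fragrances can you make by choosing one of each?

By the multiplication principle: 7 x 14.

Final answer: 98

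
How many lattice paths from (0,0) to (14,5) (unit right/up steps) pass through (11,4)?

Paths (0,0)->(11,4): C(15,4) = 1365.
Paths (11,4)->(14,5): C(4,1) = 4.
By multiplication principle: 1365 x 4.

Final answer: 5460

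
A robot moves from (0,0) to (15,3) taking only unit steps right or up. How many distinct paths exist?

Each path has 15 right steps and 3 up steps in some order (18 steps total).
Choose which 3 of the 18 steps are up: C(18,3).

Final answer: C(18,3) = 816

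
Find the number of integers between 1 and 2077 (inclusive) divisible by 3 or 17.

Multiples of 3: 692. Multiples of 17: 122. Of both (lcm=51): 40.
By inclusion-exclusion: 692 + 122 - 40.

Final answer: 774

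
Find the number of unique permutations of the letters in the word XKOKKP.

Letters (K:3, O:1, P:1, X:1). Total letters: 6.
Permutations = 6!/(3!).

Final answer: 120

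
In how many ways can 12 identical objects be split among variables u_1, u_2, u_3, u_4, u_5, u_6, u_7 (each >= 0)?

Stars and bars with 12 stars and 6 bars:
C(12+7-1, 7-1) = C(18,6).

Final answer: C(18,6) = 18564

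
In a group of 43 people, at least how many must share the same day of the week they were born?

There are 7 possible values for day of the week they were born. With 43 people and 7 categories, by pigeonhole: ceiling(43/7).

Final answer: 7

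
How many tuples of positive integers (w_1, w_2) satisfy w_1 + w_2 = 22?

Substitute w'_i = w_i - 1 (so w'_i >= 0). Then sum w'_i = 22 - 2 = 20.
Stars and bars: C(20+2-1, 2-1) = C(21,1).

Final answer: C(21,1) = 21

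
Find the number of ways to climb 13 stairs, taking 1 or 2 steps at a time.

Let f(n) count the ways. The last step is size 1 or 2, so f(n) = f(n-1) + f(n-2) with f(1)=1, f(2)=2.
Building up term by term: f(1)=1, f(2)=2, f(3)=3, f(4)=5, f(5)=8, f(6)=13, f(7)=21, f(8)=34, f(9)=55, f(10)=89, f(11)=144, f(12)=233, f(13)=377.

Final answer: 377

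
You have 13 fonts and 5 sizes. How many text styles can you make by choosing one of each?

By the multiplication principle: 13 x 5.

Final answer: 65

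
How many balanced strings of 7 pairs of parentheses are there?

This is a standard Catalan-number count: the answer is C_n. Here n = 7 (pairs).
C_n = (2n)!/(n!(n+1)!), so C_{7} = 14!/(7! x 8!) = C(14,7)/8 = 3432/8.

Final answer: C_{7} = 429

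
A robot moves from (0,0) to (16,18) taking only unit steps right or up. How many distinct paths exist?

Each path has 16 right steps and 18 up steps in some order (34 steps total).
Choose which 18 of the 34 steps are up: C(34,18).

Final answer: C(34,18) = 2203961430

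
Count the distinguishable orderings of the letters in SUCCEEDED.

Letters (C:2, D:2, E:3, S:1, U:1). Total letters: 9.
Permutations = 9!/(3! x 2! x 2!).

Final answer: 15120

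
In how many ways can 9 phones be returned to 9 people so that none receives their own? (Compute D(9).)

Derangements satisfy D(n) = (n-1)(D(n-1) + D(n-2)), starting from D(0)=1, D(1)=0.
D(2) = 1 x (0 + 1) = 1
D(3) = 2 x (1 + 0) = 2
D(4) = 3 x (2 + 1) = 9
D(5) = 4 x (9 + 2) = 44
D(6) = 5 x (44 + 9) = 265
D(7) = 6 x (265 + 44) = 1854
D(8) = 7 x (1854 + 265) = 14833
D(9) = 8 x (D(8) + D(7)) = 8 x (14833 + 1854)

Final answer: D(9) = 133496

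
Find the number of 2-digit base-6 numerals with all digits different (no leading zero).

First digit: 5 (nonzero). Second: 5 (not first). Third: 4, etc.
Total: 5 x 5.

Final answer: 25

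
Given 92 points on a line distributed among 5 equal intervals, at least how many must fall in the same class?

By pigeonhole with 92 objects and 5 categories: ceiling(92/5).

Final answer: 19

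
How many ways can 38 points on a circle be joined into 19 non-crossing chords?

This is a standard Catalan-number count: the answer is C_n. Here n = 38/2 = 19.
C_n = C(2n,n) - C(2n,n+1), so C_{19} = C(38,19) - C(38,20) = 35345263800 - 33578000610.

Final answer: C_{19} = 1767263190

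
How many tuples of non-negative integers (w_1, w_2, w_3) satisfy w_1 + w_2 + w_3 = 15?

Stars and bars with 15 stars and 2 bars:
C(15+3-1, 3-1) = C(17,2).

Final answer: C(17,2) = 136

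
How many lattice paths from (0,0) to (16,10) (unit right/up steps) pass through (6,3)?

Paths (0,0)->(6,3): C(9,3) = 84.
Paths (6,3)->(16,10): C(17,7) = 19448.
By multiplication principle: 84 x 19448.

Final answer: 1633632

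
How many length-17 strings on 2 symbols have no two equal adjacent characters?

First character: 2 choices. Each subsequent: 1 choices (must differ from the previous one).
Total: 2 x 1^16.

Final answer: 2 x 1^{16} = 2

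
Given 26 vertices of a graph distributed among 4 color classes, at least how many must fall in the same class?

By pigeonhole with 26 objects and 4 categories: ceiling(26/4).

Final answer: 7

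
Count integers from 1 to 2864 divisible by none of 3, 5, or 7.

|div by 3|=954, |div by 5|=572, |div by 7|=409.
|div by 3&5|=190, |div by 3&7|=136, |div by 5&7|=81, |div by all|=27.
By inclusion-exclusion, divisible by at least one: 954+572+409-190-136-81+27 = 1555.
Not divisible by any: 2864 - 1555.

Final answer: 1309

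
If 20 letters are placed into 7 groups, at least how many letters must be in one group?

By the pigeonhole principle: ceiling(20/7).

Final answer: 3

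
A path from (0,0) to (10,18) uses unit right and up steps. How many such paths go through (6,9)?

Paths (0,0)->(6,9): C(15,9) = 5005.
Paths (6,9)->(10,18): C(13,9) = 715.
By multiplication principle: 5005 x 715.

Final answer: 3578575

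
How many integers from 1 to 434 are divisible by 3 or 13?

Multiples of 3: 144. Multiples of 13: 33. Of both (lcm=39): 11.
By inclusion-exclusion: 144 + 33 - 11.

Final answer: 166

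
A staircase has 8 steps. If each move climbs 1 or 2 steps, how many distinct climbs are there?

Let f(n) be the number of climbs. Removing the last move (1 or 2 steps) gives f(n) = f(n-1) + f(n-2); base cases f(1)=1, f(2)=2.
Iterating the recurrence: f(1)=1, f(2)=2, f(3)=3, f(4)=5, f(5)=8, f(6)=13, f(7)=21, f(8)=34.

Final answer: 34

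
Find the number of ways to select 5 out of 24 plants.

C(24,5) = 24!/(5! x 19!).

Final answer: \binom{24}{5} = 42504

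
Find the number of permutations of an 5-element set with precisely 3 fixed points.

Choose which 3 elements are fixed: C(5,3) = 10.
Derange the remaining 2 using D(j) = (j-1)(D(j-1) + D(j-2)), D(0)=1, D(1)=0: D(2)=1.
Total: 10 x 1.

Final answer: C(5,3) D(2) = 10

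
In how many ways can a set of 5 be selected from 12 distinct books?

C(12,5) = 12!/(5! x (12-5)!).

Final answer: C(12,5) = 792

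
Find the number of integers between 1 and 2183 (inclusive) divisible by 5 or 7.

Multiples of 5: 436. Multiples of 7: 311. Of both (lcm=35): 62.
By inclusion-exclusion: 436 + 311 - 62.

Final answer: 685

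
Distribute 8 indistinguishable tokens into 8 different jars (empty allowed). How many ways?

Stars and bars: C(n+k-1, k-1) = C(15,7).

Final answer: C(15,7) = 6435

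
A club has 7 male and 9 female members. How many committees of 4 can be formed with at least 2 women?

Sum over valid woman counts:
C(9,2)C(7,2) = 756
C(9,3)C(7,1) = 588
C(9,4)C(7,0) = 126
Total: 756 + 588 + 126.

Final answer: 1470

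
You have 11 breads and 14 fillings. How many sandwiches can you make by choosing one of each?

By the multiplication principle: 11 x 14.

Final answer: 154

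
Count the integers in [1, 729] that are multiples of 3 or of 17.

Multiples of 3: 243. Multiples of 17: 42. Of both (lcm=51): 14.
By inclusion-exclusion: 243 + 42 - 14.

Final answer: 271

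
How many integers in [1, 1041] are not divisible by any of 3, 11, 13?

|div by 3|=347, |div by 11|=94, |div by 13|=80.
|div by 3&11|=31, |div by 3&13|=26, |div by 11&13|=7, |div by all|=2.
By inclusion-exclusion, divisible by at least one: 347+94+80-31-26-7+2 = 459.
Not divisible by any: 1041 - 459.

Final answer: 582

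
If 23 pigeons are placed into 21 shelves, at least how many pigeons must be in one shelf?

By the pigeonhole principle: ceiling(23/21).

Final answer: 2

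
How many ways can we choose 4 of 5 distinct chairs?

C(5,4) = 5!/(4! x (5-4)!).

Final answer: C(5,4) = 5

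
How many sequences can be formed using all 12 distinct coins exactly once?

The number of ways to arrange 12 distinct objects is 12!.

Final answer: 12! = 479001600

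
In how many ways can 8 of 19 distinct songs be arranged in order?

P(19,8) = 19!/(19-8)! = 19!/11!.

Final answer: P(19,8) = 3047466240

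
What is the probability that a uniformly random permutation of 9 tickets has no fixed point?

Use the recurrence D(n) = (n-1)(D(n-1) + D(n-2)) with D(0)=1, D(1)=0.
Building up: D(2)=1, D(3)=2, D(4)=9, D(5)=44, D(6)=265, D(7)=1854, D(8)=14833, D(9)=133496.
Total arrangements: 9! = 362880.
Probability = D(9)/9! = 16687/45360.

Final answer: D(9)/9! = 133496/362880 = 0.367879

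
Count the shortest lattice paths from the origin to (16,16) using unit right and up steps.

Each path has 16 right steps and 16 up steps in some order (32 steps total).
Choose which 16 of the 32 steps are up: C(32,16).

Final answer: C(32,16) = 601080390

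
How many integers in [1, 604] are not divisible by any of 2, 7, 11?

|div by 2|=302, |div by 7|=86, |div by 11|=54.
|div by 2&7|=43, |div by 2&11|=27, |div by 7&11|=7, |div by all|=3.
By inclusion-exclusion, divisible by at least one: 302+86+54-43-27-7+3 = 368.
Not divisible by any: 604 - 368.

Final answer: 236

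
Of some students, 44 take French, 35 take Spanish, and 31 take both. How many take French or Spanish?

|A union B| = |A| + |B| - |A intersect B| = 44 + 35 - 31.

Final answer: 48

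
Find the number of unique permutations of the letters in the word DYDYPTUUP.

Letters (D:2, P:2, T:1, U:2, Y:2). Total letters: 9.
Permutations = 9!/(2! x 2! x 2! x 2!).

Final answer: 22680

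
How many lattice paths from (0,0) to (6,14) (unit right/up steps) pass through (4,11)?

Paths (0,0)->(4,11): C(15,11) = 1365.
Paths (4,11)->(6,14): C(5,3) = 10.
By multiplication principle: 1365 x 10.

Final answer: 13650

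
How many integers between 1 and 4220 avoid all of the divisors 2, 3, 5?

|div by 2|=2110, |div by 3|=1406, |div by 5|=844.
|div by 2&3|=703, |div by 2&5|=422, |div by 3&5|=281, |div by all|=140.
By inclusion-exclusion, divisible by at least one: 2110+1406+844-703-422-281+140 = 3094.
Not divisible by any: 4220 - 3094.

Final answer: 1126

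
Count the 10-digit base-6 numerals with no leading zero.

In base 6, the leading digit has 5 choices (1..5); each of the remaining 9 digits has 6 choices.
Total: 5 x 6^9.

Final answer: 50388480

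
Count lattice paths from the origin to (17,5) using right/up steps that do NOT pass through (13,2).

Total paths to (17,5): C(22,5) = 26334.
Paths through (13,2): C(15,2) x C(7,3) = 3675.
Avoiding (13,2): 26334 - 3675.

Final answer: 22659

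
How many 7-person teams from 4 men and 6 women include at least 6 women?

Sum over valid woman counts:
C(6,6)C(4,1).

Final answer: 4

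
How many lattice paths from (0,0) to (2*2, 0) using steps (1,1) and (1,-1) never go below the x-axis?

Total monotonic paths to (2,2): C(4,2) = 6.
Paths that cross above y=x (reflection bijection): C(4,3) = 4.
Valid Dyck paths: 6 - 4.
(This is the Catalan number C_{2}.)

Final answer: C_{2} = 2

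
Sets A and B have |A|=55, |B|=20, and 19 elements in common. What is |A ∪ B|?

|A union B| = |A| + |B| - |A intersect B| = 55 + 20 - 19.

Final answer: 56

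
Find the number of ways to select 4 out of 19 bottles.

C(19,4) = 19!/(4! x (19-4)!).

Final answer: C(19,4) = 3876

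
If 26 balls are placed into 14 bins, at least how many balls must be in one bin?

By the pigeonhole principle: ceiling(26/14).

Final answer: 2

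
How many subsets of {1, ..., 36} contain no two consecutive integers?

Let a(n) count such subsets of {1, ..., n}. Either n is excluded (a(n-1) ways) or n is included, forcing n-1 out (a(n-2) ways), so a(n) = a(n-1) + a(n-2) with a(1)=2, a(2)=3.
Computing successive values: a(1)=2, a(2)=3, a(3)=5, a(4)=8, a(5)=13, a(6)=21, a(7)=34, a(8)=55, a(9)=89, a(10)=144, a(11)=233, a(12)=377, a(13)=610, a(14)=987, a(15)=1597, a(16)=2584, a(17)=4181, a(18)=6765, a(19)=10946, a(20)=17711, a(21)=28657, a(22)=46368, a(23)=75025, a(24)=121393, a(25)=196418, a(26)=317811, a(27)=514229, a(28)=832040, a(29)=1346269, a(30)=2178309, a(31)=3524578, a(32)=5702887, a(33)=9227465, a(34)=14930352, a(35)=24157817, a(36)=39088169.

Final answer: 39088169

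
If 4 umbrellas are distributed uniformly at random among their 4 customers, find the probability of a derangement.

D(n) = (n-1)(D(n-1) + D(n-2)), D(0)=1, D(1)=0.
Building up: D(2)=1, D(3)=2, D(4)=9.
Total arrangements: 4! = 24.
Probability = D(4)/4! = 3/8.

Final answer: D(4)/4! = 9/24 = 0.375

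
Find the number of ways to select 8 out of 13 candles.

C(13,8) = 13!/(8! x 5!).

Final answer: \binom{13}{8} = 1287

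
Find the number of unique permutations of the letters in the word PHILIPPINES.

Letters (E:1, H:1, I:3, L:1, N:1, P:3, S:1). Total letters: 11.
Permutations = 11!/(3! x 3!).

Final answer: 1108800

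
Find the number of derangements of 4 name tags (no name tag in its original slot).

D(n) = (n-1)(D(n-1) + D(n-2)), D(0)=1, D(1)=0.
D(2) = 1 x (0 + 1) = 1
D(3) = 2 x (1 + 0) = 2
D(4) = 3 x (D(3) + D(2)) = 3 x (2 + 1)

Final answer: D(4) = 9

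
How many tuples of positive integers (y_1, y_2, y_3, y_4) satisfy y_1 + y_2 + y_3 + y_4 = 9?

Substitute y'_i = y_i - 1 (so y'_i >= 0). Then sum y'_i = 9 - 4 = 5.
Stars and bars: C(5+4-1, 4-1) = C(8,3).

Final answer: C(8,3) = 56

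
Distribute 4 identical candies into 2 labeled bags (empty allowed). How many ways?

Stars and bars: C(n+k-1, k-1) = C(5,1).

Final answer: C(5,1) = 5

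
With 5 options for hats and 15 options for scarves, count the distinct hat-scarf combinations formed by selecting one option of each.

By the multiplication principle: 5 x 15.

Final answer: 75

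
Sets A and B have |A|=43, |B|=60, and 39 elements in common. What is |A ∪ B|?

|A union B| = |A| + |B| - |A intersect B| = 43 + 60 - 39.

Final answer: 64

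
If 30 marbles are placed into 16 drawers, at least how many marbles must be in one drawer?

By the pigeonhole principle: ceiling(30/16).

Final answer: 2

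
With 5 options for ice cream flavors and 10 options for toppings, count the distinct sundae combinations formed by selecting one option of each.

By the multiplication principle: 5 x 10.

Final answer: 50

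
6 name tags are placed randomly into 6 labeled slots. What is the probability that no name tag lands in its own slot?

Use the recurrence D(n) = (n-1)(D(n-1) + D(n-2)) with D(0)=1, D(1)=0.
Building up: D(2)=1, D(3)=2, D(4)=9, D(5)=44, D(6)=265.
Total arrangements: 6! = 720.
Probability = D(6)/6! = 53/144.

Final answer: D(6)/6! = 265/720 = 0.368056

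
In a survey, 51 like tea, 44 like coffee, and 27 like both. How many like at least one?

|A union B| = |A| + |B| - |A intersect B| = 51 + 44 - 27.

Final answer: 68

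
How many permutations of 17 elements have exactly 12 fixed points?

Choose which 12 elements are fixed: C(17,12) = 6188.
Derange the remaining 5 using D(j) = (j-1)(D(j-1) + D(j-2)), D(0)=1, D(1)=0: D(2)=1, D(3)=2, D(4)=9, D(5)=44.
Total: 6188 x 44.

Final answer: C(17,12) D(5) = 272272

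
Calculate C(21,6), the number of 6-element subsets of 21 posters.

C(21,6) = 21!/(6! x 15!).

Final answer: \binom{21}{6} = 54264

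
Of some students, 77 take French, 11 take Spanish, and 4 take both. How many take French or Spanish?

|A union B| = |A| + |B| - |A intersect B| = 77 + 11 - 4.

Final answer: 84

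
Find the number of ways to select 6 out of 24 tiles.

C(24,6) = 24!/(6! x (24-6)!).

Final answer: C(24,6) = 134596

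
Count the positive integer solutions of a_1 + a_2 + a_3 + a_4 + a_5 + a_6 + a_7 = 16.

Substitute a'_i = a_i - 1 (so a'_i >= 0). Then sum a'_i = 16 - 7 = 9.
Stars and bars: C(9+7-1, 7-1) = C(15,6).

Final answer: C(15,6) = 5005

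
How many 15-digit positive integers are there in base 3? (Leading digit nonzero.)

In base 3, the leading digit has 2 choices (1..2); each of the remaining 14 digits has 3 choices.
Total: 2 x 3^14.

Final answer: 9565938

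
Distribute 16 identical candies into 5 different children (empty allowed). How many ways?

Stars and bars: C(n+k-1, k-1) = C(20,4).

Final answer: C(20,4) = 4845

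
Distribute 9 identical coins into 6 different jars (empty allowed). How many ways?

Stars and bars: C(n+k-1, k-1) = C(14,5).

Final answer: C(14,5) = 2002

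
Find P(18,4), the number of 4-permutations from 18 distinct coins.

P(18,4) = 18!/(18-4)! = 18!/14!.

Final answer: P(18,4) = 73440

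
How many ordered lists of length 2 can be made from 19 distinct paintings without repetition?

P(19,2) = 19!/(19-2)! = 19!/17!.

Final answer: P(19,2) = 342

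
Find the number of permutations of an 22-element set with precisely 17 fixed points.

Choose which 17 elements are fixed: C(22,17) = 26334.
Derange the remaining 5 using D(j) = (j-1)(D(j-1) + D(j-2)), D(0)=1, D(1)=0: D(2)=1, D(3)=2, D(4)=9, D(5)=44.
Total: 26334 x 44.

Final answer: C(22,17) D(5) = 1158696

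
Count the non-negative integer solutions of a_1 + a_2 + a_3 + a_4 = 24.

Stars and bars with 24 stars and 3 bars:
C(24+4-1, 4-1) = C(27,3).

Final answer: C(27,3) = 2925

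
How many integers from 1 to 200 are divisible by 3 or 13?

Multiples of 3: 66. Multiples of 13: 15. Of both (lcm=39): 5.
By inclusion-exclusion: 66 + 15 - 5.

Final answer: 76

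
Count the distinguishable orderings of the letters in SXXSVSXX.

Letters (S:3, V:1, X:4). Total letters: 8.
Permutations = 8!/(4! x 3!).

Final answer: 280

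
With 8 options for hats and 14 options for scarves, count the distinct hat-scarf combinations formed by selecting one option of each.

By the multiplication principle: 8 x 14.

Final answer: 112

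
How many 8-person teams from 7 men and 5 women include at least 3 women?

Sum over valid woman counts:
C(5,3)C(7,5) = 210
C(5,4)C(7,4) = 175
C(5,5)C(7,3) = 35
Total: 210 + 175 + 35.

Final answer: 420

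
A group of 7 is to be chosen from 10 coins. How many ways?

C(10,7) = 10!/(7! x (10-7)!).

Final answer: C(10,7) = 120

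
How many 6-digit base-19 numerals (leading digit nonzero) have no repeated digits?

The leading digit has 18 choices (anything but zero); the next has 18 (anything but the first), then 17, and so on, one fewer each time.
Total: 18 x 18 x 17 x 16 x 15 x 14.

Final answer: 18506880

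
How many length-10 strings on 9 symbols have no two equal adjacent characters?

Let g(n) count such strings. g(1) = 9, and each valid string of length n-1 extends in 8 ways (any symbol but the last), so g(n) = 8 g(n-1).
Total: g(10) = 9 x 8^9.

Final answer: 9 x 8^{9} = 1207959552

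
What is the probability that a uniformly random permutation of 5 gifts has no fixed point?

Use the recurrence D(n) = (n-1)(D(n-1) + D(n-2)) with D(0)=1, D(1)=0.
Building up: D(2)=1, D(3)=2, D(4)=9, D(5)=44.
Total arrangements: 5! = 120.
Probability = D(5)/5! = 11/30.

Final answer: D(5)/5! = 44/120 = 0.366667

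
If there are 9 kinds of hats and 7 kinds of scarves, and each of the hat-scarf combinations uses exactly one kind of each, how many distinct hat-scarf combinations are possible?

By the multiplication principle: 9 x 7.

Final answer: 63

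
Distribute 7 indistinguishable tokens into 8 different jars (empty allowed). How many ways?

Stars and bars: C(n+k-1, k-1) = C(14,7).

Final answer: C(14,7) = 3432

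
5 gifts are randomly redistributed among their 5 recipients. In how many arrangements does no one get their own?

Use the recurrence D(n) = (n-1)(D(n-1) + D(n-2)) with D(0)=1, D(1)=0.
D(2) = 1 x (0 + 1) = 1
D(3) = 2 x (1 + 0) = 2
D(4) = 3 x (2 + 1) = 9
D(5) = 4 x (D(4) + D(3)) = 4 x (9 + 2)

Final answer: D(5) = 44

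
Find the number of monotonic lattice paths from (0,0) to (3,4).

Each path has 3 right steps and 4 up steps in some order (7 steps total).
Choose which 4 of the 7 steps are up: C(7,4).

Final answer: C(7,4) = 35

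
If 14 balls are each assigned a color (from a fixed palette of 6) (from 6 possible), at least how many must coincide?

There are 6 possible values for color (from a fixed palette of 6). With 14 balls and 6 categories, by pigeonhole: ceiling(14/6).

Final answer: 3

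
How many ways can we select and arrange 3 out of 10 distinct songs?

P(10,3) = 10!/(10-3)! = 10!/7!.

Final answer: P(10,3) = 720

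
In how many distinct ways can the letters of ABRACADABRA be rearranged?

Letters (A:5, B:2, C:1, D:1, R:2). Total letters: 11.
Permutations = 11!/(5! x 2! x 2!).

Final answer: 83160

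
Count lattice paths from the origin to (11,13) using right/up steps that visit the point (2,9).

Paths (0,0)->(2,9): C(11,9) = 55.
Paths (2,9)->(11,13): C(13,4) = 715.
By multiplication principle: 55 x 715.

Final answer: 39325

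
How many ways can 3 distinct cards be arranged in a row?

The number of ways to arrange 3 distinct objects is 3!.

Final answer: 3! = 6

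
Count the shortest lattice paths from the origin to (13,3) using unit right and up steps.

Each path has 13 right steps and 3 up steps in some order (16 steps total).
Choose which 3 of the 16 steps are up: C(16,3).

Final answer: C(16,3) = 560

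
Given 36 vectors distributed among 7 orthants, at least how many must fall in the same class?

By pigeonhole with 36 objects and 7 categories: ceiling(36/7).

Final answer: 6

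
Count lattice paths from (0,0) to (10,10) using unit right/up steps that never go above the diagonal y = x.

Total monotonic paths to (10,10): C(20,10) = 184756.
Paths that cross above y=x (reflection bijection): C(20,11) = 167960.
Valid Dyck paths: 184756 - 167960.
(This is the Catalan number C_{10}.)

Final answer: C_{10} = 16796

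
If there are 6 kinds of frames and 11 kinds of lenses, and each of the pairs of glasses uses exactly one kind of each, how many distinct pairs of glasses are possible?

By the multiplication principle: 6 x 11.

Final answer: 66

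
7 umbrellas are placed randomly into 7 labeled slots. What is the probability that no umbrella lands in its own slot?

Derangements satisfy D(n) = (n-1)(D(n-1) + D(n-2)), starting from D(0)=1, D(1)=0.
Building up: D(2)=1, D(3)=2, D(4)=9, D(5)=44, D(6)=265, D(7)=1854.
Total arrangements: 7! = 5040.
Probability = D(7)/7! = 103/280.

Final answer: D(7)/7! = 1854/5040 = 0.367857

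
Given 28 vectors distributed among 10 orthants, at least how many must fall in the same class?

By pigeonhole with 28 objects and 10 categories: ceiling(28/10).

Final answer: 3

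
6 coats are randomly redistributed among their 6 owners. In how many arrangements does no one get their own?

Use the recurrence D(n) = (n-1)(D(n-1) + D(n-2)) with D(0)=1, D(1)=0.
D(2) = 1 x (0 + 1) = 1
D(3) = 2 x (1 + 0) = 2
D(4) = 3 x (2 + 1) = 9
D(5) = 4 x (9 + 2) = 44
D(6) = 5 x (D(5) + D(4)) = 5 x (44 + 9)

Final answer: D(6) = 265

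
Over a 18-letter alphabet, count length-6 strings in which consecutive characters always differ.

Let g(n) count such strings. g(1) = 18, and each valid string of length n-1 extends in 17 ways (any symbol but the last), so g(n) = 17 g(n-1).
Total: g(6) = 18 x 17^5.

Final answer: 18 x 17^{5} = 25557426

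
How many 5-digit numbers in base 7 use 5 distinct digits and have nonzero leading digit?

The leading digit has 6 choices (anything but zero); the next has 6 (anything but the first), then 5, and so on, one fewer each time.
Total: 6 x 6 x 5 x 4 x 3.

Final answer: 2160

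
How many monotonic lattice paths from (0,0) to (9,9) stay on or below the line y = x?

Total monotonic paths to (9,9): C(18,9) = 48620.
A path is bad iff it touches y = x + 1; reflecting its initial segment maps bad paths bijectively onto all paths to (8,10), of which there are C(18,10) = 43758.
Valid Dyck paths: 48620 - 43758.
(Equivalently, C_{9} = C(18,9)/10 = 48620/10.)

Final answer: C_{9} = 4862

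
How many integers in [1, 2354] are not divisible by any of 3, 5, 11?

|div by 3|=784, |div by 5|=470, |div by 11|=214.
|div by 3&5|=156, |div by 3&11|=71, |div by 5&11|=42, |div by all|=14.
By inclusion-exclusion, divisible by at least one: 784+470+214-156-71-42+14 = 1213.
Not divisible by any: 2354 - 1213.

Final answer: 1141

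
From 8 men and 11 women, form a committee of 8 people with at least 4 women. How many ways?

Sum over valid woman counts:
C(11,4)C(8,4) = 23100
C(11,5)C(8,3) = 25872
C(11,6)C(8,2) = 12936
C(11,7)C(8,1) = 2640
C(11,8)C(8,0) = 165
Total: 23100 + 25872 + 12936 + 2640 + 165.

Final answer: 64713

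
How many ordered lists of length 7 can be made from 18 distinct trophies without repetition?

P(18,7) = 18!/(18-7)! = 18!/11!.

Final answer: P(18,7) = 160392960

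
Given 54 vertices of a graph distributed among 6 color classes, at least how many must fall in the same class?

By pigeonhole with 54 objects and 6 categories: ceiling(54/6).

Final answer: 9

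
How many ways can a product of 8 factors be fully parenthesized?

The structures are counted by the Catalan number C_n. Here n = 8 - 1 = 7.
C_n = (2n)!/(n!(n+1)!), so C_{7} = 14!/(7! x 8!) = C(14,7)/8 = 3432/8.

Final answer: C_{7} = 429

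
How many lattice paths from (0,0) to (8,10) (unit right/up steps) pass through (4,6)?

Paths (0,0)->(4,6): C(10,6) = 210.
Paths (4,6)->(8,10): C(8,4) = 70.
By multiplication principle: 210 x 70.

Final answer: 14700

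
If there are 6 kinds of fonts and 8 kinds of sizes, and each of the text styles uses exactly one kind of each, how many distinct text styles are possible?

By the multiplication principle: 6 x 8.

Final answer: 48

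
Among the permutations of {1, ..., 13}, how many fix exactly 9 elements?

Choose which 9 elements are fixed: C(13,9) = 715.
Derange the remaining 4 using D(j) = (j-1)(D(j-1) + D(j-2)), D(0)=1, D(1)=0: D(2)=1, D(3)=2, D(4)=9.
Total: 715 x 9.

Final answer: C(13,9) D(4) = 6435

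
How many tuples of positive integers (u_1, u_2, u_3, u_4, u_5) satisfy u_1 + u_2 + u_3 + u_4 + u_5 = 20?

Substitute u'_i = u_i - 1 (so u'_i >= 0). Then sum u'_i = 20 - 5 = 15.
Stars and bars: C(15+5-1, 5-1) = C(19,4).

Final answer: C(19,4) = 3876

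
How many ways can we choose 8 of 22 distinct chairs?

C(22,8) = 22!/(8! x 14!).

Final answer: \binom{22}{8} = 319770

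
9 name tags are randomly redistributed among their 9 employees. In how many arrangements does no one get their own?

Use the recurrence D(n) = (n-1)(D(n-1) + D(n-2)) with D(0)=1, D(1)=0.
D(2) = 1 x (0 + 1) = 1
D(3) = 2 x (1 + 0) = 2
D(4) = 3 x (2 + 1) = 9
D(5) = 4 x (9 + 2) = 44
D(6) = 5 x (44 + 9) = 265
D(7) = 6 x (265 + 44) = 1854
D(8) = 7 x (1854 + 265) = 14833
D(9) = 8 x (D(8) + D(7)) = 8 x (14833 + 1854)

Final answer: D(9) = 133496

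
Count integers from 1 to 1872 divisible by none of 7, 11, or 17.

|div by 7|=267, |div by 11|=170, |div by 17|=110.
|div by 7&11|=24, |div by 7&17|=15, |div by 11&17|=10, |div by all|=1.
By inclusion-exclusion, divisible by at least one: 267+170+110-24-15-10+1 = 499.
Not divisible by any: 1872 - 499.

Final answer: 1373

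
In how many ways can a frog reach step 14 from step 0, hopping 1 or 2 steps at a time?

Condition on the final move: it is a 1-step (f(n-1) ways to get there) or a 2-step (f(n-2) ways), so f(n) = f(n-1) + f(n-2), with f(1)=1, f(2)=2.
Building up term by term: f(1)=1, f(2)=2, f(3)=3, f(4)=5, f(5)=8, f(6)=13, f(7)=21, f(8)=34, f(9)=55, f(10)=89, f(11)=144, f(12)=233, f(13)=377, f(14)=610.

Final answer: 610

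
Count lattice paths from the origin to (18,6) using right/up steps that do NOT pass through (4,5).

Total paths to (18,6): C(24,6) = 134596.
Paths through (4,5): C(9,5) x C(15,1) = 1890.
Avoiding (4,5): 134596 - 1890.

Final answer: 132706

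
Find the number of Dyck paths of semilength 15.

Total monotonic paths to (15,15): C(30,15) = 155117520.
Reflecting each bad path at its first crossing gives a bijection with paths to (14,16): C(30,16) = 145422675.
Valid Dyck paths: 155117520 - 145422675.
(Equivalently, C_{15} = C(30,15)/16 = 155117520/16.)

Final answer: C_{15} = 9694845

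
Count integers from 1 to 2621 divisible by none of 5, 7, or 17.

|div by 5|=524, |div by 7|=374, |div by 17|=154.
|div by 5&7|=74, |div by 5&17|=30, |div by 7&17|=22, |div by all|=4.
By inclusion-exclusion, divisible by at least one: 524+374+154-74-30-22+4 = 930.
Not divisible by any: 2621 - 930.

Final answer: 1691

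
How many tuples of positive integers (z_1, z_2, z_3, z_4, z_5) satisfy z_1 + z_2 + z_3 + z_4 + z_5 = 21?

Substitute z'_i = z_i - 1 (so z'_i >= 0). Then sum z'_i = 21 - 5 = 16.
Stars and bars: C(16+5-1, 5-1) = C(20,4).

Final answer: C(20,4) = 4845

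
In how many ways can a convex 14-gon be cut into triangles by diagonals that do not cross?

This is counted by the nth Catalan number C_n. Here n = 14 - 2 = 12.
C_n = (2n)!/(n!(n+1)!), so C_{12} = 24!/(12! x 13!) = C(24,12)/13 = 2704156/13.

Final answer: C_{12} = 208012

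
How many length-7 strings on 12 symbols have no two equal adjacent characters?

Let g(n) count such strings. g(1) = 12, and each valid string of length n-1 extends in 11 ways (any symbol but the last), so g(n) = 11 g(n-1).
Total: g(7) = 12 x 11^6.

Final answer: 12 x 11^{6} = 21258732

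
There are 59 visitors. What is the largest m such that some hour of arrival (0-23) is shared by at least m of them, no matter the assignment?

There are 24 possible values for hour of arrival (0-23). With 59 visitors and 24 categories, by pigeonhole: ceiling(59/24).

Final answer: 3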